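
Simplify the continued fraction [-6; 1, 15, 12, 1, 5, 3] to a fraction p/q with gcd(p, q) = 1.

Start with 3.
5 + 1/(3/1) = 5 + 1/3 = 16/3
1 + 1/(16/3) = 1 + 3/16 = 19/16
12 + 1/(19/16) = 12 + 16/19 = 244/19
15 + 1/(244/19) = 15 + 19/244 = 3679/244
1 + 1/(3679/244) = 1 + 244/3679 = 3923/3679
-6 + 1/(3923/3679) = -6 + 3679/3923 = -19859/3923

-19859/3923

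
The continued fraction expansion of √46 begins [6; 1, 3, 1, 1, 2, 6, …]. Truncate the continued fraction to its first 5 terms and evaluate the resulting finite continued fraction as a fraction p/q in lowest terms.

a_0 = 6: 6/1
a_1 = 1: 7/1
a_2 = 3: 27/4
a_3 = 1: 34/5
a_4 = 1: 61/9

61/9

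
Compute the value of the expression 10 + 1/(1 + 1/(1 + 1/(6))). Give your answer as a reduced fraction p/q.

137/13

Collapse the nested fraction from the inside out:
Start with 6.
1 + 1/(6/1) = 1 + 1/6 = 7/6
1 + 1/(7/6) = 1 + 6/7 = 13/7
10 + 1/(13/7) = 10 + 7/13 = 137/13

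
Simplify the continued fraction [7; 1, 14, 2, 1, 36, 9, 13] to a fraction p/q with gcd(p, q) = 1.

1584293/199664

Start with 13.
9 + 1/(13/1) = 9 + 1/13 = 118/13
36 + 1/(118/13) = 36 + 13/118 = 4261/118
1 + 1/(4261/118) = 1 + 118/4261 = 4379/4261
2 + 1/(4379/4261) = 2 + 4261/4379 = 13019/4379
14 + 1/(13019/4379) = 14 + 4379/13019 = 186645/13019
1 + 1/(186645/13019) = 1 + 13019/186645 = 199664/186645
7 + 1/(199664/186645) = 7 + 186645/199664 = 1584293/199664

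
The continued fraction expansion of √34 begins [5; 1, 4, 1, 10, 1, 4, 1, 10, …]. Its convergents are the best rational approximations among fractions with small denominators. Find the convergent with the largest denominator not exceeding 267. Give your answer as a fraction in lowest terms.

List convergents until the denominator exceeds the bound:
a_0 = 5: 5/1  (≤ bound)
a_1 = 1: 6/1  (≤ bound)
a_2 = 4: 29/5  (≤ bound)
a_3 = 1: 35/6  (≤ bound)
a_4 = 10: 379/65  (≤ bound)
a_5 = 1: 414/71  (≤ bound)
a_6 = 4: 2035/349  (> 267, stop)

414/71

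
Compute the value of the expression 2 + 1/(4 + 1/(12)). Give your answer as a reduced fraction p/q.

Work from the innermost term outward:
Start with 12.
4 + 1/(12/1) = 4 + 1/12 = 49/12
2 + 1/(49/12) = 2 + 12/49 = 110/49

110/49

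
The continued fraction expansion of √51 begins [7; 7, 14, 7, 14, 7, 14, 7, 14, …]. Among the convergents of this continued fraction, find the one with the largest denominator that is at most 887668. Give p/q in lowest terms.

499850/69993

a_0 = 7: 7/1  (≤ bound)
a_1 = 7: 50/7  (≤ bound)
a_2 = 14: 707/99  (≤ bound)
a_3 = 7: 4999/700  (≤ bound)
a_4 = 14: 70693/9899  (≤ bound)
a_5 = 7: 499850/69993  (≤ bound)
a_6 = 14: 7068593/989801  (> 887668, stop)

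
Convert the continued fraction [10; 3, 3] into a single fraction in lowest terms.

103/10

Start with 3.
3 + 1/(3/1) = 3 + 1/3 = 10/3
10 + 1/(10/3) = 10 + 3/10 = 103/10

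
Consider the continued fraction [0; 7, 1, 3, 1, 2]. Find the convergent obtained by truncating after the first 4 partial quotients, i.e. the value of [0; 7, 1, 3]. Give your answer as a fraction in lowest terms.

4/31

Start with 3.
1 + 1/(3/1) = 1 + 1/3 = 4/3
7 + 1/(4/3) = 7 + 3/4 = 31/4
0 + 1/(31/4) = 0 + 4/31 = 4/31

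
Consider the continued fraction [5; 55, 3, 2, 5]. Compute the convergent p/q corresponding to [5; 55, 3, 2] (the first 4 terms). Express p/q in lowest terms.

1942/387

a_0 = 5: 5/1
a_1 = 55: 276/55
a_2 = 3: 833/166
a_3 = 2: 1942/387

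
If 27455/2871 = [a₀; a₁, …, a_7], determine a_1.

1

⌊27455/2871⌋ = 9, remainder 1616
⌊2871/1616⌋ = 1, remainder 1255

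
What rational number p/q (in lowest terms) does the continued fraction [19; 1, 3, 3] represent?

a_0 = 19: 19/1
a_1 = 1: 20/1
a_2 = 3: 79/4
a_3 = 3: 257/13

257/13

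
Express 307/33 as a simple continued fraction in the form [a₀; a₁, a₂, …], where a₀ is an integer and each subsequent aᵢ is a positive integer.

[9; 3, 3, 3]

Apply division with remainder until the remainder is 0:
307 = 9·33 + 10, so a_0 = 9
33 = 3·10 + 3, so a_1 = 3
10 = 3·3 + 1, so a_2 = 3
3 = 3·1 + 0, so a_3 = 3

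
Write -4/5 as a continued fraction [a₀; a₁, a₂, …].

⌊-4/5⌋ = -1, remainder 1
⌊5/1⌋ = 5, remainder 0

[-1; 5]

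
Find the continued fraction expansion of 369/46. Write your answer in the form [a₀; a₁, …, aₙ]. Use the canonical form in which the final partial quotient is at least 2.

Run the Euclidean algorithm, recording each quotient:
369 = 8·46 + 1, so a_0 = 8
46 = 46·1 + 0, so a_1 = 46

[8; 46]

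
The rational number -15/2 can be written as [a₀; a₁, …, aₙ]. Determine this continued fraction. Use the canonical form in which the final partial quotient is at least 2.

[-8; 2]

-15 = -8·2 + 1, so a_0 = -8
2 = 2·1 + 0, so a_1 = 2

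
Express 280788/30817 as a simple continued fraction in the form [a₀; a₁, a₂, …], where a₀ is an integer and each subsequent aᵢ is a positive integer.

[9; 8, 1, 34, 19, 1, 1, 2]

280788 = 9·30817 + 3435, so a_0 = 9
30817 = 8·3435 + 3337, so a_1 = 8
3435 = 1·3337 + 98, so a_2 = 1
3337 = 34·98 + 5, so a_3 = 34
98 = 19·5 + 3, so a_4 = 19
5 = 1·3 + 2, so a_5 = 1
3 = 1·2 + 1, so a_6 = 1
2 = 2·1 + 0, so a_7 = 2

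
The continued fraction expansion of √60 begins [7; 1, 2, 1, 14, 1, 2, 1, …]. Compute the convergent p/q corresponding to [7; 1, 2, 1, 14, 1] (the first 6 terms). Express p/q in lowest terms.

Start with 1.
14 + 1/(1/1) = 14 + 1/1 = 15/1
1 + 1/(15/1) = 1 + 1/15 = 16/15
2 + 1/(16/15) = 2 + 15/16 = 47/16
1 + 1/(47/16) = 1 + 16/47 = 63/47
7 + 1/(63/47) = 7 + 47/63 = 488/63

488/63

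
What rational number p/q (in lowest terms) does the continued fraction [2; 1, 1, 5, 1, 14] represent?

490/193

Start with 14.
1 + 1/(14/1) = 1 + 1/14 = 15/14
5 + 1/(15/14) = 5 + 14/15 = 89/15
1 + 1/(89/15) = 1 + 15/89 = 104/89
1 + 1/(104/89) = 1 + 89/104 = 193/104
2 + 1/(193/104) = 2 + 104/193 = 490/193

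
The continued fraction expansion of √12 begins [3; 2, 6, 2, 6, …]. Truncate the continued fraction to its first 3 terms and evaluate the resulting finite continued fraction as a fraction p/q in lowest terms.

Starting at the tail and folding back:
Start with 6.
2 + 1/(6/1) = 2 + 1/6 = 13/6
3 + 1/(13/6) = 3 + 6/13 = 45/13

45/13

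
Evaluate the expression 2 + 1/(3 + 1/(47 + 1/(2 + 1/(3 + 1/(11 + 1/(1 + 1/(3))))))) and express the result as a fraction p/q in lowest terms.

a_0 = 2: 2/1
a_1 = 3: 7/3
a_2 = 47: 331/142
a_3 = 2: 669/287
a_4 = 3: 2338/1003
a_5 = 11: 26387/11320
a_6 = 1: 28725/12323
a_7 = 3: 112562/48289

112562/48289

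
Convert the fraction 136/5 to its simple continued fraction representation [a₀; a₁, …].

136 = 27·5 + 1, so a_0 = 27
5 = 5·1 + 0, so a_1 = 5

[27; 5]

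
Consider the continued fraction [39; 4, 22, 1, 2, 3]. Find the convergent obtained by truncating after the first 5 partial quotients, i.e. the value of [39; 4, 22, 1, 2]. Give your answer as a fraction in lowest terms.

Start with 2.
1 + 1/(2/1) = 1 + 1/2 = 3/2
22 + 1/(3/2) = 22 + 2/3 = 68/3
4 + 1/(68/3) = 4 + 3/68 = 275/68
39 + 1/(275/68) = 39 + 68/275 = 10793/275

10793/275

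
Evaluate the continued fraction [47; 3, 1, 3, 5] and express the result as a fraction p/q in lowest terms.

3734/79

Start with 5.
3 + 1/(5/1) = 3 + 1/5 = 16/5
1 + 1/(16/5) = 1 + 5/16 = 21/16
3 + 1/(21/16) = 3 + 16/21 = 79/21
47 + 1/(79/21) = 47 + 21/79 = 3734/79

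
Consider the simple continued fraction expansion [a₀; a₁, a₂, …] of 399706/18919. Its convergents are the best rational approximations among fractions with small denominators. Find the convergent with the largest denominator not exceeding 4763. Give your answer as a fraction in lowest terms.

8303/393

a_0 = 21: 21/1  (≤ bound)
a_1 = 7: 148/7  (≤ bound)
a_2 = 1: 169/8  (≤ bound)
a_3 = 6: 1162/55  (≤ bound)
a_4 = 7: 8303/393  (≤ bound)
a_5 = 48: 399706/18919  (> 4763, stop)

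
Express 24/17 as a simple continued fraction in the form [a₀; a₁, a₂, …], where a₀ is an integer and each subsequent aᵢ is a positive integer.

24 = 1·17 + 7, so a_0 = 1
17 = 2·7 + 3, so a_1 = 2
7 = 2·3 + 1, so a_2 = 2
3 = 3·1 + 0, so a_3 = 3

[1; 2, 2, 3]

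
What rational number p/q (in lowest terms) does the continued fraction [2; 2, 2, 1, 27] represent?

a_0 = 2: 2/1
a_1 = 2: 5/2
a_2 = 2: 12/5
a_3 = 1: 17/7
a_4 = 27: 471/194

471/194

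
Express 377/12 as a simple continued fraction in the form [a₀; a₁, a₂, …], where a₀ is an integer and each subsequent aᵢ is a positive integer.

[31; 2, 2, 2]

377 = 31·12 + 5, so a_0 = 31
12 = 2·5 + 2, so a_1 = 2
5 = 2·2 + 1, so a_2 = 2
2 = 2·1 + 0, so a_3 = 2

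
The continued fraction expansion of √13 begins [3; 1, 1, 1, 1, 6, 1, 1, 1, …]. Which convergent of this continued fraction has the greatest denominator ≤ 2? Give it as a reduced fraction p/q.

List convergents until the denominator exceeds the bound:
a_0 = 3: 3/1  (≤ bound)
a_1 = 1: 4/1  (≤ bound)
a_2 = 1: 7/2  (≤ bound)
a_3 = 1: 11/3  (> 2, stop)

7/2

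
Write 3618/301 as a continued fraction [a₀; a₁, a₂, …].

[12; 50, 6]

⌊3618/301⌋ = 12, remainder 6
⌊301/6⌋ = 50, remainder 1
⌊6/1⌋ = 6, remainder 0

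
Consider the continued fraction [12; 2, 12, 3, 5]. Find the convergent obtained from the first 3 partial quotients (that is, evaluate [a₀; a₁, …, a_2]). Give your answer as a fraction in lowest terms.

Collapse the nested fraction from the inside out:
Start with 12.
2 + 1/(12/1) = 2 + 1/12 = 25/12
12 + 1/(25/12) = 12 + 12/25 = 312/25

312/25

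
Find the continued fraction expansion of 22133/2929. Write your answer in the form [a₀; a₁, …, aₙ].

[7; 1, 1, 3, 1, 12, 4, 6]

22133 ÷ 2929 → quotient 7, remainder 1630
2929 ÷ 1630 → quotient 1, remainder 1299
1630 ÷ 1299 → quotient 1, remainder 331
1299 ÷ 331 → quotient 3, remainder 306
331 ÷ 306 → quotient 1, remainder 25
306 ÷ 25 → quotient 12, remainder 6
25 ÷ 6 → quotient 4, remainder 1
6 ÷ 1 → quotient 6, remainder 0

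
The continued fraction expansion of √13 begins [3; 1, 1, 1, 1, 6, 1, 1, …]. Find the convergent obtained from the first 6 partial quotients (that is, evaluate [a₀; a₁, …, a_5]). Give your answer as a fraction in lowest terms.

Compute successive convergents:
a_0 = 3: 3/1
a_1 = 1: 4/1
a_2 = 1: 7/2
a_3 = 1: 11/3
a_4 = 1: 18/5
a_5 = 6: 119/33

119/33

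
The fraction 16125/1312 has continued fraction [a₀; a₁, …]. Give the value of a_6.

3

Run the Euclidean algorithm, recording each quotient:
16125 ÷ 1312 → quotient 12, remainder 381
1312 ÷ 381 → quotient 3, remainder 169
381 ÷ 169 → quotient 2, remainder 43
169 ÷ 43 → quotient 3, remainder 40
43 ÷ 40 → quotient 1, remainder 3
40 ÷ 3 → quotient 13, remainder 1
3 ÷ 1 → quotient 3, remainder 0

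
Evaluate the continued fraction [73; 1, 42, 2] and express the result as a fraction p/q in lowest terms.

Compute successive convergents:
a_0 = 73: 73/1
a_1 = 1: 74/1
a_2 = 42: 3181/43
a_3 = 2: 6436/87

6436/87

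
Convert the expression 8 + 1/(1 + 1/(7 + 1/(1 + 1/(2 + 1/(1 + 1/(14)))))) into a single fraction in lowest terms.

4585/516

a_0 = 8: 8/1
a_1 = 1: 9/1
a_2 = 7: 71/8
a_3 = 1: 80/9
a_4 = 2: 231/26
a_5 = 1: 311/35
a_6 = 14: 4585/516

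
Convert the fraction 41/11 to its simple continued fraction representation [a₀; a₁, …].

⌊41/11⌋ = 3, remainder 8
⌊11/8⌋ = 1, remainder 3
⌊8/3⌋ = 2, remainder 2
⌊3/2⌋ = 1, remainder 1
⌊2/1⌋ = 2, remainder 0

[3; 1, 2, 1, 2]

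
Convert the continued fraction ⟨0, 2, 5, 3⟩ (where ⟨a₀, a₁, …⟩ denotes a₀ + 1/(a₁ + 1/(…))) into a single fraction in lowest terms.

16/35

a_0 = 0: 0/1
a_1 = 2: 1/2
a_2 = 5: 5/11
a_3 = 3: 16/35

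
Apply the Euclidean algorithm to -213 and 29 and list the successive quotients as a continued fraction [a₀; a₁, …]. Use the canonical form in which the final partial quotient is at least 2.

Repeatedly divide and take the remainder:
-213 = -8·29 + 19, so a_0 = -8
29 = 1·19 + 10, so a_1 = 1
19 = 1·10 + 9, so a_2 = 1
10 = 1·9 + 1, so a_3 = 1
9 = 9·1 + 0, so a_4 = 9

[-8; 1, 1, 1, 9]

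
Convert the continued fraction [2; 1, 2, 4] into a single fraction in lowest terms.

35/13

Starting at the tail and folding back:
Start with 4.
2 + 1/(4/1) = 2 + 1/4 = 9/4
1 + 1/(9/4) = 1 + 4/9 = 13/9
2 + 1/(13/9) = 2 + 9/13 = 35/13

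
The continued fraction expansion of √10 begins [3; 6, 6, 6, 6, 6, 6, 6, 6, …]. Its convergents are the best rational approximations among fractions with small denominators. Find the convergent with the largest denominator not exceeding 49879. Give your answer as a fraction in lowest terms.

List convergents until the denominator exceeds the bound:
a_0 = 3: 3/1  (≤ bound)
a_1 = 6: 19/6  (≤ bound)
a_2 = 6: 117/37  (≤ bound)
a_3 = 6: 721/228  (≤ bound)
a_4 = 6: 4443/1405  (≤ bound)
a_5 = 6: 27379/8658  (≤ bound)
a_6 = 6: 168717/53353  (> 49879, stop)

27379/8658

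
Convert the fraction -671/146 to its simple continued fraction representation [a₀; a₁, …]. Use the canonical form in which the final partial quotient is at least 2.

⌊-671/146⌋ = -5, remainder 59
⌊146/59⌋ = 2, remainder 28
⌊59/28⌋ = 2, remainder 3
⌊28/3⌋ = 9, remainder 1
⌊3/1⌋ = 3, remainder 0

[-5; 2, 2, 9, 3]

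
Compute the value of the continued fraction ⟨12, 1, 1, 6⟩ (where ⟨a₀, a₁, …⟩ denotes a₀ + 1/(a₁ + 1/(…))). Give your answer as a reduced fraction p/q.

a_0 = 12: 12/1
a_1 = 1: 13/1
a_2 = 1: 25/2
a_3 = 6: 163/13

163/13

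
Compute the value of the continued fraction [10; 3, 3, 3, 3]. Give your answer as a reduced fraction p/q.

Use the convergent recurrence hₖ = aₖ·hₖ₋₁ + hₖ₋₂ (and likewise for the denominators kₖ):
a_0 = 10: 10/1
a_1 = 3: 31/3
a_2 = 3: 103/10
a_3 = 3: 340/33
a_4 = 3: 1123/109

1123/109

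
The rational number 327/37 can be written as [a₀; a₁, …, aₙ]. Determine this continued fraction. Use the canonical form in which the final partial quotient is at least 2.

⌊327/37⌋ = 8, remainder 31
⌊37/31⌋ = 1, remainder 6
⌊31/6⌋ = 5, remainder 1
⌊6/1⌋ = 6, remainder 0

[8; 1, 5, 6]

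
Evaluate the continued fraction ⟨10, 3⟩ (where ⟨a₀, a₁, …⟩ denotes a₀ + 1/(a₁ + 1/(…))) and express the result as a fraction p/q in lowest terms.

31/3

a_0 = 10: 10/1
a_1 = 3: 31/3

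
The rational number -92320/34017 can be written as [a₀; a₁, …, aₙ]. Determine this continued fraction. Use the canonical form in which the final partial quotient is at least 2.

Apply division with remainder until the remainder is 0:
⌊-92320/34017⌋ = -3, remainder 9731
⌊34017/9731⌋ = 3, remainder 4824
⌊9731/4824⌋ = 2, remainder 83
⌊4824/83⌋ = 58, remainder 10
⌊83/10⌋ = 8, remainder 3
⌊10/3⌋ = 3, remainder 1
⌊3/1⌋ = 3, remainder 0

[-3; 3, 2, 58, 8, 3, 3]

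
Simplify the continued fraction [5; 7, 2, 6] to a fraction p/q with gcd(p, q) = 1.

Use the convergent recurrence hₖ = aₖ·hₖ₋₁ + hₖ₋₂ (and likewise for the denominators kₖ):
a_0 = 5: 5/1
a_1 = 7: 36/7
a_2 = 2: 77/15
a_3 = 6: 498/97

498/97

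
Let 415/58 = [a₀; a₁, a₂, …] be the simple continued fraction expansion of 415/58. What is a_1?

⌊415/58⌋ = 7, remainder 9
⌊58/9⌋ = 6, remainder 4

6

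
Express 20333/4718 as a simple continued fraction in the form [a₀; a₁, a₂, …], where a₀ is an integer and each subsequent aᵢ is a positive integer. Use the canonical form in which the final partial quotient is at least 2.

⌊20333/4718⌋ = 4, remainder 1461
⌊4718/1461⌋ = 3, remainder 335
⌊1461/335⌋ = 4, remainder 121
⌊335/121⌋ = 2, remainder 93
⌊121/93⌋ = 1, remainder 28
⌊93/28⌋ = 3, remainder 9
⌊28/9⌋ = 3, remainder 1
⌊9/1⌋ = 9, remainder 0

[4; 3, 4, 2, 1, 3, 3, 9]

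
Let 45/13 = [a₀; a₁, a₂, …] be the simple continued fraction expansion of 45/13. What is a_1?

2

Repeatedly divide and take the remainder:
45 ÷ 13 → quotient 3, remainder 6
13 ÷ 6 → quotient 2, remainder 1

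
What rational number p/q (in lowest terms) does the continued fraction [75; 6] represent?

Work from the innermost term outward:
Start with 6.
75 + 1/(6/1) = 75 + 1/6 = 451/6

451/6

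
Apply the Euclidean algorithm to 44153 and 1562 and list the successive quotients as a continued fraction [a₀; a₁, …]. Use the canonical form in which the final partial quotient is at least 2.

Apply division with remainder until the remainder is 0:
⌊44153/1562⌋ = 28, remainder 417
⌊1562/417⌋ = 3, remainder 311
⌊417/311⌋ = 1, remainder 106
⌊311/106⌋ = 2, remainder 99
⌊106/99⌋ = 1, remainder 7
⌊99/7⌋ = 14, remainder 1
⌊7/1⌋ = 7, remainder 0

[28; 3, 1, 2, 1, 14, 7]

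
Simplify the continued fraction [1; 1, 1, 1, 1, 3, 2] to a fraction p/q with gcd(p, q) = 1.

66/41

Use the convergent recurrence hₖ = aₖ·hₖ₋₁ + hₖ₋₂ (and likewise for the denominators kₖ):
a_0 = 1: 1/1
a_1 = 1: 2/1
a_2 = 1: 3/2
a_3 = 1: 5/3
a_4 = 1: 8/5
a_5 = 3: 29/18
a_6 = 2: 66/41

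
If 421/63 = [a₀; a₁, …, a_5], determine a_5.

421 ÷ 63 → quotient 6, remainder 43
63 ÷ 43 → quotient 1, remainder 20
43 ÷ 20 → quotient 2, remainder 3
20 ÷ 3 → quotient 6, remainder 2
3 ÷ 2 → quotient 1, remainder 1
2 ÷ 1 → quotient 2, remainder 0

2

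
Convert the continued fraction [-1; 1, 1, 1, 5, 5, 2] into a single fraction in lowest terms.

a_0 = -1: -1/1
a_1 = 1: 0/1
a_2 = 1: -1/2
a_3 = 1: -1/3
a_4 = 5: -6/17
a_5 = 5: -31/88
a_6 = 2: -68/193

-68/193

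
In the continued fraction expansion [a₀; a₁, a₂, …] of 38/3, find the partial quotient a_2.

2

38 = 12·3 + 2, so a_0 = 12
3 = 1·2 + 1, so a_1 = 1
2 = 2·1 + 0, so a_2 = 2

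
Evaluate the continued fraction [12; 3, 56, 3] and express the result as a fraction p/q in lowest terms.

6289/510

Compute successive convergents:
a_0 = 12: 12/1
a_1 = 3: 37/3
a_2 = 56: 2084/169
a_3 = 3: 6289/510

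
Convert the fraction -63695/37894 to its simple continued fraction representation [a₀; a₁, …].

[-2; 3, 7, 2, 20, 4, 1, 7]

⌊-63695/37894⌋ = -2, remainder 12093
⌊37894/12093⌋ = 3, remainder 1615
⌊12093/1615⌋ = 7, remainder 788
⌊1615/788⌋ = 2, remainder 39
⌊788/39⌋ = 20, remainder 8
⌊39/8⌋ = 4, remainder 7
⌊8/7⌋ = 1, remainder 1
⌊7/1⌋ = 7, remainder 0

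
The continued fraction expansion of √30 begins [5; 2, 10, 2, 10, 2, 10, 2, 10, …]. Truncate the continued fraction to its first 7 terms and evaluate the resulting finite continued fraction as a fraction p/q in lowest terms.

55435/10121

Start with 10.
2 + 1/(10/1) = 2 + 1/10 = 21/10
10 + 1/(21/10) = 10 + 10/21 = 220/21
2 + 1/(220/21) = 2 + 21/220 = 461/220
10 + 1/(461/220) = 10 + 220/461 = 4830/461
2 + 1/(4830/461) = 2 + 461/4830 = 10121/4830
5 + 1/(10121/4830) = 5 + 4830/10121 = 55435/10121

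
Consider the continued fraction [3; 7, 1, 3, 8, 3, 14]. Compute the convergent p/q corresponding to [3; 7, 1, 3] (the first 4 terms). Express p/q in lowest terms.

Start with 3.
1 + 1/(3/1) = 1 + 1/3 = 4/3
7 + 1/(4/3) = 7 + 3/4 = 31/4
3 + 1/(31/4) = 3 + 4/31 = 97/31

97/31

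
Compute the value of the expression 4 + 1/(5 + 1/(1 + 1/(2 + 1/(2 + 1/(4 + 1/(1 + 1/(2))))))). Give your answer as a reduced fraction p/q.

Build up convergents one term at a time:
a_0 = 4: 4/1
a_1 = 5: 21/5
a_2 = 1: 25/6
a_3 = 2: 71/17
a_4 = 2: 167/40
a_5 = 4: 739/177
a_6 = 1: 906/217
a_7 = 2: 2551/611

2551/611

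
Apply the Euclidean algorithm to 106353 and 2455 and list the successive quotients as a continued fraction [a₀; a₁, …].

[43; 3, 8, 1, 1, 1, 14, 2]

Run the Euclidean algorithm, recording each quotient:
106353 = 43·2455 + 788, so a_0 = 43
2455 = 3·788 + 91, so a_1 = 3
788 = 8·91 + 60, so a_2 = 8
91 = 1·60 + 31, so a_3 = 1
60 = 1·31 + 29, so a_4 = 1
31 = 1·29 + 2, so a_5 = 1
29 = 14·2 + 1, so a_6 = 14
2 = 2·1 + 0, so a_7 = 2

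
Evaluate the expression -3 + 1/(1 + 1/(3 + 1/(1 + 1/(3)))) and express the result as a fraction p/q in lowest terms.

Collapse the nested fraction from the inside out:
Start with 3.
1 + 1/(3/1) = 1 + 1/3 = 4/3
3 + 1/(4/3) = 3 + 3/4 = 15/4
1 + 1/(15/4) = 1 + 4/15 = 19/15
-3 + 1/(19/15) = -3 + 15/19 = -42/19

-42/19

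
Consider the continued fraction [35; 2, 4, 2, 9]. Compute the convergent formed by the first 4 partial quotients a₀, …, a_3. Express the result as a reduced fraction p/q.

709/20

a_0 = 35: 35/1
a_1 = 2: 71/2
a_2 = 4: 319/9
a_3 = 2: 709/20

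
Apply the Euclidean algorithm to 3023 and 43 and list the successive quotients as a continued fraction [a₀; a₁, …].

[70; 3, 3, 4]

Repeatedly divide and take the remainder:
3023 = 70·43 + 13, so a_0 = 70
43 = 3·13 + 4, so a_1 = 3
13 = 3·4 + 1, so a_2 = 3
4 = 4·1 + 0, so a_3 = 4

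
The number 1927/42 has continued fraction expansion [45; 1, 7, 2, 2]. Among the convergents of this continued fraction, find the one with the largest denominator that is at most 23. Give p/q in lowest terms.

List convergents until the denominator exceeds the bound:
a_0 = 45: 45/1  (≤ bound)
a_1 = 1: 46/1  (≤ bound)
a_2 = 7: 367/8  (≤ bound)
a_3 = 2: 780/17  (≤ bound)
a_4 = 2: 1927/42  (> 23, stop)

780/17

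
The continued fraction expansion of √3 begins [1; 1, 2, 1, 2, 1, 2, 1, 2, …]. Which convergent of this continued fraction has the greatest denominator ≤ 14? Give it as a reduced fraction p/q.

List convergents until the denominator exceeds the bound:
a_0 = 1: 1/1  (≤ bound)
a_1 = 1: 2/1  (≤ bound)
a_2 = 2: 5/3  (≤ bound)
a_3 = 1: 7/4  (≤ bound)
a_4 = 2: 19/11  (≤ bound)
a_5 = 1: 26/15  (> 14, stop)

19/11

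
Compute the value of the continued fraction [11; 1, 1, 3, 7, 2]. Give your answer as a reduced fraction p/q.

1261/109

Start with 2.
7 + 1/(2/1) = 7 + 1/2 = 15/2
3 + 1/(15/2) = 3 + 2/15 = 47/15
1 + 1/(47/15) = 1 + 15/47 = 62/47
1 + 1/(62/47) = 1 + 47/62 = 109/62
11 + 1/(109/62) = 11 + 62/109 = 1261/109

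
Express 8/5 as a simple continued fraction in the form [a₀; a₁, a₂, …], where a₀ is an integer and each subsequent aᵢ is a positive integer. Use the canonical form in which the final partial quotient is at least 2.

[1; 1, 1, 2]

⌊8/5⌋ = 1, remainder 3
⌊5/3⌋ = 1, remainder 2
⌊3/2⌋ = 1, remainder 1
⌊2/1⌋ = 2, remainder 0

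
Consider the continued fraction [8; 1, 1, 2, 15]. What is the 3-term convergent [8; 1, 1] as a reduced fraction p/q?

Work from the innermost term outward:
Start with 1.
1 + 1/(1/1) = 1 + 1/1 = 2/1
8 + 1/(2/1) = 8 + 1/2 = 17/2

17/2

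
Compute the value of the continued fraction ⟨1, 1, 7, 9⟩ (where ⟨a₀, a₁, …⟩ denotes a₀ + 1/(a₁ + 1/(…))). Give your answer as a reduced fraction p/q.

Work from the innermost term outward:
Start with 9.
7 + 1/(9/1) = 7 + 1/9 = 64/9
1 + 1/(64/9) = 1 + 9/64 = 73/64
1 + 1/(73/64) = 1 + 64/73 = 137/73

137/73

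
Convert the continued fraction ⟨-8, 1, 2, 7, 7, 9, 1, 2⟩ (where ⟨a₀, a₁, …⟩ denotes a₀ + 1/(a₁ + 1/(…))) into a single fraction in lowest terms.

-33804/4619

Start with 2.
1 + 1/(2/1) = 1 + 1/2 = 3/2
9 + 1/(3/2) = 9 + 2/3 = 29/3
7 + 1/(29/3) = 7 + 3/29 = 206/29
7 + 1/(206/29) = 7 + 29/206 = 1471/206
2 + 1/(1471/206) = 2 + 206/1471 = 3148/1471
1 + 1/(3148/1471) = 1 + 1471/3148 = 4619/3148
-8 + 1/(4619/3148) = -8 + 3148/4619 = -33804/4619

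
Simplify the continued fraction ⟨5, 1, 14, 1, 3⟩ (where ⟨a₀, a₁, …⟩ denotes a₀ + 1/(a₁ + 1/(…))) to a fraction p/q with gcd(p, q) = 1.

374/63

Use the convergent recurrence hₖ = aₖ·hₖ₋₁ + hₖ₋₂ (and likewise for the denominators kₖ):
a_0 = 5: 5/1
a_1 = 1: 6/1
a_2 = 14: 89/15
a_3 = 1: 95/16
a_4 = 3: 374/63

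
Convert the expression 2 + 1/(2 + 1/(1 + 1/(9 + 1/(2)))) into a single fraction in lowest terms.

a_0 = 2: 2/1
a_1 = 2: 5/2
a_2 = 1: 7/3
a_3 = 9: 68/29
a_4 = 2: 143/61

143/61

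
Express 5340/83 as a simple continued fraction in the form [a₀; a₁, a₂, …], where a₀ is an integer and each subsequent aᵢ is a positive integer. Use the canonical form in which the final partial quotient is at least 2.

[64; 2, 1, 27]

Repeatedly divide and take the remainder:
5340 ÷ 83 → quotient 64, remainder 28
83 ÷ 28 → quotient 2, remainder 27
28 ÷ 27 → quotient 1, remainder 1
27 ÷ 1 → quotient 27, remainder 0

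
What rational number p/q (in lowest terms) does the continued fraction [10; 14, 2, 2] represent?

a_0 = 10: 10/1
a_1 = 14: 141/14
a_2 = 2: 292/29
a_3 = 2: 725/72

725/72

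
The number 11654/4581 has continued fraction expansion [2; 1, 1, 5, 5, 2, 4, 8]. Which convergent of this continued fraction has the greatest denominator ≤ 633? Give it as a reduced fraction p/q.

a_0 = 2: 2/1  (≤ bound)
a_1 = 1: 3/1  (≤ bound)
a_2 = 1: 5/2  (≤ bound)
a_3 = 5: 28/11  (≤ bound)
a_4 = 5: 145/57  (≤ bound)
a_5 = 2: 318/125  (≤ bound)
a_6 = 4: 1417/557  (≤ bound)
a_7 = 8: 11654/4581  (> 633, stop)

1417/557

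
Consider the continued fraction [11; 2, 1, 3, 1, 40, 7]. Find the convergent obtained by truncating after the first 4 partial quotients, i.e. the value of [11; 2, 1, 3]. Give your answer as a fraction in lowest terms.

125/11

a_0 = 11: 11/1
a_1 = 2: 23/2
a_2 = 1: 34/3
a_3 = 3: 125/11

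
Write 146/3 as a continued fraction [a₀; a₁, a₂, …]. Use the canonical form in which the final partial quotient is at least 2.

⌊146/3⌋ = 48, remainder 2
⌊3/2⌋ = 1, remainder 1
⌊2/1⌋ = 2, remainder 0

[48; 1, 2]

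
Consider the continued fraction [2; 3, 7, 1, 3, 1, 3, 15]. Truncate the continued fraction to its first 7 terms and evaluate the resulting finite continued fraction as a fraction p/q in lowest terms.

Use the convergent recurrence hₖ = aₖ·hₖ₋₁ + hₖ₋₂ (and likewise for the denominators kₖ):
a_0 = 2: 2/1
a_1 = 3: 7/3
a_2 = 7: 51/22
a_3 = 1: 58/25
a_4 = 3: 225/97
a_5 = 1: 283/122
a_6 = 3: 1074/463

1074/463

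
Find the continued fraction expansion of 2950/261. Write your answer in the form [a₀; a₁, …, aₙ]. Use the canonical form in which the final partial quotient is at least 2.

2950 = 11·261 + 79, so a_0 = 11
261 = 3·79 + 24, so a_1 = 3
79 = 3·24 + 7, so a_2 = 3
24 = 3·7 + 3, so a_3 = 3
7 = 2·3 + 1, so a_4 = 2
3 = 3·1 + 0, so a_5 = 3

[11; 3, 3, 3, 2, 3]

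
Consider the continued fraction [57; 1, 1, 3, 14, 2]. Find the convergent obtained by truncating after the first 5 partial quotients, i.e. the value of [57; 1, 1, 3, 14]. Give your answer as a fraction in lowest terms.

Use the convergent recurrence hₖ = aₖ·hₖ₋₁ + hₖ₋₂ (and likewise for the denominators kₖ):
a_0 = 57: 57/1
a_1 = 1: 58/1
a_2 = 1: 115/2
a_3 = 3: 403/7
a_4 = 14: 5757/100

5757/100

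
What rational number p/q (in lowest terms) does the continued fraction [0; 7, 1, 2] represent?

3/23

Work from the innermost term outward:
Start with 2.
1 + 1/(2/1) = 1 + 1/2 = 3/2
7 + 1/(3/2) = 7 + 2/3 = 23/3
0 + 1/(23/3) = 0 + 3/23 = 3/23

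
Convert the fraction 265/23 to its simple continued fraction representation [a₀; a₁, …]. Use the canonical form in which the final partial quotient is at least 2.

265 ÷ 23 → quotient 11, remainder 12
23 ÷ 12 → quotient 1, remainder 11
12 ÷ 11 → quotient 1, remainder 1
11 ÷ 1 → quotient 11, remainder 0

[11; 1, 1, 11]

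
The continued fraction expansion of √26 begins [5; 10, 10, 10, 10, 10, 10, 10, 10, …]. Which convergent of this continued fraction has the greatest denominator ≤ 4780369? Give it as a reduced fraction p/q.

List convergents until the denominator exceeds the bound:
a_0 = 5: 5/1  (≤ bound)
a_1 = 10: 51/10  (≤ bound)
a_2 = 10: 515/101  (≤ bound)
a_3 = 10: 5201/1020  (≤ bound)
a_4 = 10: 52525/10301  (≤ bound)
a_5 = 10: 530451/104030  (≤ bound)
a_6 = 10: 5357035/1050601  (≤ bound)
a_7 = 10: 54100801/10610040  (> 4780369, stop)

5357035/1050601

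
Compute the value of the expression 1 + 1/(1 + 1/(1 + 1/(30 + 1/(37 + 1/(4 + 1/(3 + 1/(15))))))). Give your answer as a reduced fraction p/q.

682225/452347

Start with 15.
3 + 1/(15/1) = 3 + 1/15 = 46/15
4 + 1/(46/15) = 4 + 15/46 = 199/46
37 + 1/(199/46) = 37 + 46/199 = 7409/199
30 + 1/(7409/199) = 30 + 199/7409 = 222469/7409
1 + 1/(222469/7409) = 1 + 7409/222469 = 229878/222469
1 + 1/(229878/222469) = 1 + 222469/229878 = 452347/229878
1 + 1/(452347/229878) = 1 + 229878/452347 = 682225/452347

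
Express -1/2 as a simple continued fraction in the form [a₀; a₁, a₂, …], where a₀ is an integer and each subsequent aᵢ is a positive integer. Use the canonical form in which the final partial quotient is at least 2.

[-1; 2]

-1 = -1·2 + 1, so a_0 = -1
2 = 2·1 + 0, so a_1 = 2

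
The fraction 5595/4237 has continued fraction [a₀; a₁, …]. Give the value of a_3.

Run the Euclidean algorithm, recording each quotient:
5595 = 1·4237 + 1358, so a_0 = 1
4237 = 3·1358 + 163, so a_1 = 3
1358 = 8·163 + 54, so a_2 = 8
163 = 3·54 + 1, so a_3 = 3

3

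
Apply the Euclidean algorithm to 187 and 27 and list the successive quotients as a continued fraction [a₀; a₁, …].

[6; 1, 12, 2]

Repeatedly divide and take the remainder:
187 = 6·27 + 25, so a_0 = 6
27 = 1·25 + 2, so a_1 = 1
25 = 12·2 + 1, so a_2 = 12
2 = 2·1 + 0, so a_3 = 2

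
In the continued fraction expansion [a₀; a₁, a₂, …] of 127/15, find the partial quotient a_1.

2

127 ÷ 15 → quotient 8, remainder 7
15 ÷ 7 → quotient 2, remainder 1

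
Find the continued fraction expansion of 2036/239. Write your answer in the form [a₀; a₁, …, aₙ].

2036 = 8·239 + 124, so a_0 = 8
239 = 1·124 + 115, so a_1 = 1
124 = 1·115 + 9, so a_2 = 1
115 = 12·9 + 7, so a_3 = 12
9 = 1·7 + 2, so a_4 = 1
7 = 3·2 + 1, so a_5 = 3
2 = 2·1 + 0, so a_6 = 2

[8; 1, 1, 12, 1, 3, 2]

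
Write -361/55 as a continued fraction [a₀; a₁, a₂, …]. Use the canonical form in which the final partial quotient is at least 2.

Repeatedly divide and take the remainder:
⌊-361/55⌋ = -7, remainder 24
⌊55/24⌋ = 2, remainder 7
⌊24/7⌋ = 3, remainder 3
⌊7/3⌋ = 2, remainder 1
⌊3/1⌋ = 3, remainder 0

[-7; 2, 3, 2, 3]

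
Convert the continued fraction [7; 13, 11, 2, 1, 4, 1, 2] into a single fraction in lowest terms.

Start with 2.
1 + 1/(2/1) = 1 + 1/2 = 3/2
4 + 1/(3/2) = 4 + 2/3 = 14/3
1 + 1/(14/3) = 1 + 3/14 = 17/14
2 + 1/(17/14) = 2 + 14/17 = 48/17
11 + 1/(48/17) = 11 + 17/48 = 545/48
13 + 1/(545/48) = 13 + 48/545 = 7133/545
7 + 1/(7133/545) = 7 + 545/7133 = 50476/7133

50476/7133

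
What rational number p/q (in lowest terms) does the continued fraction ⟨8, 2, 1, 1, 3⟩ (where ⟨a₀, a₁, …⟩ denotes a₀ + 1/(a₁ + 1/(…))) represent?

151/18

Build up convergents one term at a time:
a_0 = 8: 8/1
a_1 = 2: 17/2
a_2 = 1: 25/3
a_3 = 1: 42/5
a_4 = 3: 151/18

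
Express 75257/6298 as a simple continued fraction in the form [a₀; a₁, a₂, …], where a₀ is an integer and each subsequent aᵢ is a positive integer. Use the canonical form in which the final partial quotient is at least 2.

[11; 1, 18, 1, 2, 1, 8, 9]

Run the Euclidean algorithm, recording each quotient:
75257 ÷ 6298 → quotient 11, remainder 5979
6298 ÷ 5979 → quotient 1, remainder 319
5979 ÷ 319 → quotient 18, remainder 237
319 ÷ 237 → quotient 1, remainder 82
237 ÷ 82 → quotient 2, remainder 73
82 ÷ 73 → quotient 1, remainder 9
73 ÷ 9 → quotient 8, remainder 1
9 ÷ 1 → quotient 9, remainder 0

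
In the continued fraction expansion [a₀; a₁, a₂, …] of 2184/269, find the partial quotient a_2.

Run the Euclidean algorithm, recording each quotient:
2184 = 8·269 + 32, so a_0 = 8
269 = 8·32 + 13, so a_1 = 8
32 = 2·13 + 6, so a_2 = 2

2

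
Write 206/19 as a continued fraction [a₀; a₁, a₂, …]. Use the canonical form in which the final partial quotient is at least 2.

[10; 1, 5, 3]

Repeatedly divide and take the remainder:
206 ÷ 19 → quotient 10, remainder 16
19 ÷ 16 → quotient 1, remainder 3
16 ÷ 3 → quotient 5, remainder 1
3 ÷ 1 → quotient 3, remainder 0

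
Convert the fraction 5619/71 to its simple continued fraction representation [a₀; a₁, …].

5619 ÷ 71 → quotient 79, remainder 10
71 ÷ 10 → quotient 7, remainder 1
10 ÷ 1 → quotient 10, remainder 0

[79; 7, 10]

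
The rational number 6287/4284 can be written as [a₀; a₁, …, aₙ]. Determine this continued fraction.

[1; 2, 7, 4, 1, 7, 7]

Repeatedly divide and take the remainder:
6287 ÷ 4284 → quotient 1, remainder 2003
4284 ÷ 2003 → quotient 2, remainder 278
2003 ÷ 278 → quotient 7, remainder 57
278 ÷ 57 → quotient 4, remainder 50
57 ÷ 50 → quotient 1, remainder 7
50 ÷ 7 → quotient 7, remainder 1
7 ÷ 1 → quotient 7, remainder 0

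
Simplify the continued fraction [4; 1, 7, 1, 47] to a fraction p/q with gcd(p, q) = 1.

2107/431

Start with 47.
1 + 1/(47/1) = 1 + 1/47 = 48/47
7 + 1/(48/47) = 7 + 47/48 = 383/48
1 + 1/(383/48) = 1 + 48/383 = 431/383
4 + 1/(431/383) = 4 + 383/431 = 2107/431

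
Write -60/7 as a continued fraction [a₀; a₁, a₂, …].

[-9; 2, 3]

-60 = -9·7 + 3, so a_0 = -9
7 = 2·3 + 1, so a_1 = 2
3 = 3·1 + 0, so a_2 = 3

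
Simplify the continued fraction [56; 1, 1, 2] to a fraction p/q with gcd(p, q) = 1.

Starting at the tail and folding back:
Start with 2.
1 + 1/(2/1) = 1 + 1/2 = 3/2
1 + 1/(3/2) = 1 + 2/3 = 5/3
56 + 1/(5/3) = 56 + 3/5 = 283/5

283/5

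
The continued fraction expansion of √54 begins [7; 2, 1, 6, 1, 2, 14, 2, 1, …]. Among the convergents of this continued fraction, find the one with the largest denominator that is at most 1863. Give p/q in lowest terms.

List convergents until the denominator exceeds the bound:
a_0 = 7: 7/1  (≤ bound)
a_1 = 2: 15/2  (≤ bound)
a_2 = 1: 22/3  (≤ bound)
a_3 = 6: 147/20  (≤ bound)
a_4 = 1: 169/23  (≤ bound)
a_5 = 2: 485/66  (≤ bound)
a_6 = 14: 6959/947  (≤ bound)
a_7 = 2: 14403/1960  (> 1863, stop)

6959/947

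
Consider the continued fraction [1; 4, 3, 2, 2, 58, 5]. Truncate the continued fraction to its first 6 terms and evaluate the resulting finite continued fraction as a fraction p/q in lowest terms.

a_0 = 1: 1/1
a_1 = 4: 5/4
a_2 = 3: 16/13
a_3 = 2: 37/30
a_4 = 2: 90/73
a_5 = 58: 5257/4264

5257/4264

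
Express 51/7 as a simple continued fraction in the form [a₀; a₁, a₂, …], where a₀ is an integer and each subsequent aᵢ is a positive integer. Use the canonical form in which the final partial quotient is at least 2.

[7; 3, 2]

⌊51/7⌋ = 7, remainder 2
⌊7/2⌋ = 3, remainder 1
⌊2/1⌋ = 2, remainder 0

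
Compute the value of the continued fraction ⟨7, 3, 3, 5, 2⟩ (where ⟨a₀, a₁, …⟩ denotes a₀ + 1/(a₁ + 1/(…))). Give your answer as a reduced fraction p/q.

847/116

Work from the innermost term outward:
Start with 2.
5 + 1/(2/1) = 5 + 1/2 = 11/2
3 + 1/(11/2) = 3 + 2/11 = 35/11
3 + 1/(35/11) = 3 + 11/35 = 116/35
7 + 1/(116/35) = 7 + 35/116 = 847/116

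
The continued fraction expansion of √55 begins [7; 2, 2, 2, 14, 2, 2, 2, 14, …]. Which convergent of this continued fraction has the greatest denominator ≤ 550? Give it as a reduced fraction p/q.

a_0 = 7: 7/1  (≤ bound)
a_1 = 2: 15/2  (≤ bound)
a_2 = 2: 37/5  (≤ bound)
a_3 = 2: 89/12  (≤ bound)
a_4 = 14: 1283/173  (≤ bound)
a_5 = 2: 2655/358  (≤ bound)
a_6 = 2: 6593/889  (> 550, stop)

2655/358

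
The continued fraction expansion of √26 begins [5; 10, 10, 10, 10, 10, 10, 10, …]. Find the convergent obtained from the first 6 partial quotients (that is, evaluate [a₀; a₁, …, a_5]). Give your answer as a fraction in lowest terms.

530451/104030

a_0 = 5: 5/1
a_1 = 10: 51/10
a_2 = 10: 515/101
a_3 = 10: 5201/1020
a_4 = 10: 52525/10301
a_5 = 10: 530451/104030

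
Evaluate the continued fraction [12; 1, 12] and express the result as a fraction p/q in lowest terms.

168/13

Use the convergent recurrence hₖ = aₖ·hₖ₋₁ + hₖ₋₂ (and likewise for the denominators kₖ):
a_0 = 12: 12/1
a_1 = 1: 13/1
a_2 = 12: 168/13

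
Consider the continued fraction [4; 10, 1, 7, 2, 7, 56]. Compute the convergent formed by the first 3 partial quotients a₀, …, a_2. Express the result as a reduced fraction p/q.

45/11

Starting at the tail and folding back:
Start with 1.
10 + 1/(1/1) = 10 + 1/1 = 11/1
4 + 1/(11/1) = 4 + 1/11 = 45/11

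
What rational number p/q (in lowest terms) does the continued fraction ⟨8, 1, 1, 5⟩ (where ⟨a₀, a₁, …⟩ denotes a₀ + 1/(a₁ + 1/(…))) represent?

94/11

Build up convergents one term at a time:
a_0 = 8: 8/1
a_1 = 1: 9/1
a_2 = 1: 17/2
a_3 = 5: 94/11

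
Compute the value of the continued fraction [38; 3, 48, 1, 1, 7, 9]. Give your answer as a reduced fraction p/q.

a_0 = 38: 38/1
a_1 = 3: 115/3
a_2 = 48: 5558/145
a_3 = 1: 5673/148
a_4 = 1: 11231/293
a_5 = 7: 84290/2199
a_6 = 9: 769841/20084

769841/20084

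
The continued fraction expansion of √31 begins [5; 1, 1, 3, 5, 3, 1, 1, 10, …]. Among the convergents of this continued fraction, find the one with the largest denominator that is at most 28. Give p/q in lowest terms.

a_0 = 5: 5/1  (≤ bound)
a_1 = 1: 6/1  (≤ bound)
a_2 = 1: 11/2  (≤ bound)
a_3 = 3: 39/7  (≤ bound)
a_4 = 5: 206/37  (> 28, stop)

39/7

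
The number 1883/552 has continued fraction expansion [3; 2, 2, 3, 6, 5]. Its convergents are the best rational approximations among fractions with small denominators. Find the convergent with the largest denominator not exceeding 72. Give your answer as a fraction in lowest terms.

58/17

List convergents until the denominator exceeds the bound:
a_0 = 3: 3/1  (≤ bound)
a_1 = 2: 7/2  (≤ bound)
a_2 = 2: 17/5  (≤ bound)
a_3 = 3: 58/17  (≤ bound)
a_4 = 6: 365/107  (> 72, stop)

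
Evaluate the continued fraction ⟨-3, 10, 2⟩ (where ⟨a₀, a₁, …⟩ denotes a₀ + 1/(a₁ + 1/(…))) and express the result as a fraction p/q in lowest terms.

a_0 = -3: -3/1
a_1 = 10: -29/10
a_2 = 2: -61/21

-61/21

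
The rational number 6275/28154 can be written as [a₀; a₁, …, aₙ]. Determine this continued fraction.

6275 = 0·28154 + 6275, so a_0 = 0
28154 = 4·6275 + 3054, so a_1 = 4
6275 = 2·3054 + 167, so a_2 = 2
3054 = 18·167 + 48, so a_3 = 18
167 = 3·48 + 23, so a_4 = 3
48 = 2·23 + 2, so a_5 = 2
23 = 11·2 + 1, so a_6 = 11
2 = 2·1 + 0, so a_7 = 2

[0; 4, 2, 18, 3, 2, 11, 2]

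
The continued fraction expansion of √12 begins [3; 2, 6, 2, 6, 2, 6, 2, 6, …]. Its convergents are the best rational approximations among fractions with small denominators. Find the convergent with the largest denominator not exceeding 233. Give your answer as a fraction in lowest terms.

627/181

a_0 = 3: 3/1  (≤ bound)
a_1 = 2: 7/2  (≤ bound)
a_2 = 6: 45/13  (≤ bound)
a_3 = 2: 97/28  (≤ bound)
a_4 = 6: 627/181  (≤ bound)
a_5 = 2: 1351/390  (> 233, stop)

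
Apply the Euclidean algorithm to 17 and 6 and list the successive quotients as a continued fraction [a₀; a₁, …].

⌊17/6⌋ = 2, remainder 5
⌊6/5⌋ = 1, remainder 1
⌊5/1⌋ = 5, remainder 0

[2; 1, 5]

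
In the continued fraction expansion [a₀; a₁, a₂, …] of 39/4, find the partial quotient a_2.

3

39 = 9·4 + 3, so a_0 = 9
4 = 1·3 + 1, so a_1 = 1
3 = 3·1 + 0, so a_2 = 3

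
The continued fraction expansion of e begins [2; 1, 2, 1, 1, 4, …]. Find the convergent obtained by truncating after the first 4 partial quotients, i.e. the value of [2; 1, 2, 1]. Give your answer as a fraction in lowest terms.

11/4

Start with 1.
2 + 1/(1/1) = 2 + 1/1 = 3/1
1 + 1/(3/1) = 1 + 1/3 = 4/3
2 + 1/(4/3) = 2 + 3/4 = 11/4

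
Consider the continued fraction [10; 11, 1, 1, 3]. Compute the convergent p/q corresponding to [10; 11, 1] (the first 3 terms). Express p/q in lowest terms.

Compute successive convergents:
a_0 = 10: 10/1
a_1 = 11: 111/11
a_2 = 1: 121/12

121/12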